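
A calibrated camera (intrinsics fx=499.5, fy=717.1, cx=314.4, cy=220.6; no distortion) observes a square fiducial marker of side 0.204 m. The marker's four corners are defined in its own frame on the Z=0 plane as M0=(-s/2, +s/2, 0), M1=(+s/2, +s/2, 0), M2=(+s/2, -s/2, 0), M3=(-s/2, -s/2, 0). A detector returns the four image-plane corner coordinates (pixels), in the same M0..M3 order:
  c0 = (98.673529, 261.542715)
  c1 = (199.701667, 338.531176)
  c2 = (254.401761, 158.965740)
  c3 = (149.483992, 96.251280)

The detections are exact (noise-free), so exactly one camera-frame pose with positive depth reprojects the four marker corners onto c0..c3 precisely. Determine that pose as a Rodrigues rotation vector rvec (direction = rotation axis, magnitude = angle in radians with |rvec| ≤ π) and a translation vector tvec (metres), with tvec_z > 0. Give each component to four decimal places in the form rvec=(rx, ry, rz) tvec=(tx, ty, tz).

Intrinsics K: fx=499.5, fy=717.1, cx=314.4, cy=220.6
Marker side s = 0.204 m; corners in marker frame (Z=0):
  M0 = (-0.1020, +0.1020, 0)
  M1 = (+0.1020, +0.1020, 0)
  M2 = (+0.1020, -0.1020, 0)
  M3 = (-0.1020, -0.1020, 0)
Detected image corners:
  c0 = (98.673529, 261.542715) px
  c1 = (199.701667, 338.531176) px
  c2 = (254.401761, 158.965740) px
  c3 = (149.483992, 96.251280) px
Planar DLT: solve 8×8 A·h = b for H (H[2,2]=1):
  H  [+434.88320 -261.52246 +173.52486]
  H  [+257.20454 +839.79096 +212.23872]
  H  [-0.39817 -0.01883 +1.00000]
B = K⁻¹H; ‖b₁‖=1.283459, ‖b₂‖=1.283459; λ = 2/(‖b₁‖+‖b₂‖) = 0.779144, sign → tz>0 ⇒ λ=+0.779144
r₁ = λ·B[:,0] = (+0.87362,+0.37489,-0.31023); r₂ = λ·B[:,1] = (-0.39870,+0.91696,-0.01467)
r₃ = r₁×r₂ = (+0.27897,+0.13650,+0.95055); SVD([r₁ r₂ r₃]) → R = UVᵀ:
  R  [+0.87362 -0.39870 +0.27897]
  R  [+0.37489 +0.91696 +0.13650]
  R  [-0.31023 -0.01467 +0.95055]
t = (-0.21974, -0.00908, +0.77914) m
tr R = 2.741131; θ = arccos((tr R − 1)/2) = 0.514446 rad = 29.476°
axis k = ((R−Rᵀ)₃₂, (R−Rᵀ)₁₃, (R−Rᵀ)₂₁) / (2 sinθ) = (-0.153615, +0.598718, +0.786091)
rvec = θ·k = (-0.079027, +0.308008, +0.404401)

rvec=(-0.0790, 0.3080, 0.4044) tvec=(-0.2197, -0.0091, 0.7791)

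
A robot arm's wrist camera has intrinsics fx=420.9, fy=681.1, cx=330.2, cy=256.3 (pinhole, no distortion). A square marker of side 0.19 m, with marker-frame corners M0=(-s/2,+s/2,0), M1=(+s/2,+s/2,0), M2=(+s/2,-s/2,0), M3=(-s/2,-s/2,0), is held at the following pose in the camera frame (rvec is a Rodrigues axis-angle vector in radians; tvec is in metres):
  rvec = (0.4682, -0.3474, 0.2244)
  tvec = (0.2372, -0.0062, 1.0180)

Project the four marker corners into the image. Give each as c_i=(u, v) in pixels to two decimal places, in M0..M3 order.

c0=(380.79, 298.97) c1=(444.66, 311.75) c2=(475.98, 205.12) c3=(409.32, 183.24)

Intrinsics K: fx=420.9, fy=681.1, cx=330.2, cy=256.3
Marker side s = 0.19 m; corners in marker frame (Z=0):
  M0 = (-0.0950, +0.0950, 0)
  M1 = (+0.0950, +0.0950, 0)
  M2 = (+0.0950, -0.0950, 0)
  M3 = (-0.0950, -0.0950, 0)
rvec = (0.4682, -0.3474, 0.2244), |rvec| = θ = 0.62470 rad = 35.793°
Rodrigues: sinθ=0.58486, 1−cosθ=0.18886; R = I + sinθ·[k]× + (1−cosθ)·[k]×²:
    [+0.91722 -0.28880 -0.27440]
    [+0.13137 +0.86954 -0.47606]
    [+0.37609 +0.40061 +0.83551]
t = (0.2372, -0.0062, 1.0180) m
M0: Pc = R·M0+t = (+0.12263, +0.06393, +1.02033); u = 420.9·(+0.12263)/1.02033 + 330.2 = 380.7855, v = 681.1·(+0.06393)/1.02033 + 256.3 = 298.9727
M1: Pc = R·M1+t = (+0.29690, +0.08889, +1.09179); u = 420.9·(+0.29690)/1.09179 + 330.2 = 444.6595, v = 681.1·(+0.08889)/1.09179 + 256.3 = 311.7512
M2: Pc = R·M2+t = (+0.35177, -0.07633, +1.01567); u = 420.9·(+0.35177)/1.01567 + 330.2 = 475.9767, v = 681.1·(-0.07633)/1.01567 + 256.3 = 205.1162
M3: Pc = R·M3+t = (+0.17750, -0.10129, +0.94421); u = 420.9·(+0.17750)/0.94421 + 330.2 = 409.3237, v = 681.1·(-0.10129)/0.94421 + 256.3 = 183.2377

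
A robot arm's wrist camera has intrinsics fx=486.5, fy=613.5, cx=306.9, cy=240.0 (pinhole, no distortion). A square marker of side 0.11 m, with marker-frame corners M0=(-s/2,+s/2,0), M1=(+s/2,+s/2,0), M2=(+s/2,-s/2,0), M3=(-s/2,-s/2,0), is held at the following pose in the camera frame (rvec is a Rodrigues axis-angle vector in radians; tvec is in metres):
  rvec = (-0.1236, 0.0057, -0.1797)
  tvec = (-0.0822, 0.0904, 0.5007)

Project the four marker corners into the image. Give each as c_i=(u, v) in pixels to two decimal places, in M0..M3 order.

c0=(182.20, 431.30) c1=(288.89, 406.68) c2=(270.61, 272.48) c3=(166.76, 296.28)

Intrinsics K: fx=486.5, fy=613.5, cx=306.9, cy=240.0
Marker side s = 0.11 m; corners in marker frame (Z=0):
  M0 = (-0.0550, +0.0550, 0)
  M1 = (+0.0550, +0.0550, 0)
  M2 = (+0.0550, -0.0550, 0)
  M3 = (-0.0550, -0.0550, 0)
rvec = (-0.1236, 0.0057, -0.1797), |rvec| = θ = 0.21818 rad = 12.501°
Rodrigues: sinθ=0.21645, 1−cosθ=0.02371; R = I + sinθ·[k]× + (1−cosθ)·[k]×²:
    [+0.98390 +0.17793 +0.01672]
    [-0.17863 +0.97631 +0.12211]
    [+0.00541 -0.12313 +0.99238]
t = (-0.0822, 0.0904, 0.5007) m
M0: Pc = R·M0+t = (-0.12653, +0.15392, +0.49363); u = 486.5·(-0.12653)/0.49363 + 306.9 = 182.1991, v = 613.5·(+0.15392)/0.49363 + 240.0 = 431.2988
M1: Pc = R·M1+t = (-0.01830, +0.13427, +0.49423); u = 486.5·(-0.01830)/0.49423 + 306.9 = 288.8866, v = 613.5·(+0.13427)/0.49423 + 240.0 = 406.6774
M2: Pc = R·M2+t = (-0.03787, +0.02688, +0.50777); u = 486.5·(-0.03787)/0.50777 + 306.9 = 270.6150, v = 613.5·(+0.02688)/0.50777 + 240.0 = 272.4752
M3: Pc = R·M3+t = (-0.14610, +0.04653, +0.50717); u = 486.5·(-0.14610)/0.50717 + 306.9 = 166.7552, v = 613.5·(+0.04653)/0.50717 + 240.0 = 296.2817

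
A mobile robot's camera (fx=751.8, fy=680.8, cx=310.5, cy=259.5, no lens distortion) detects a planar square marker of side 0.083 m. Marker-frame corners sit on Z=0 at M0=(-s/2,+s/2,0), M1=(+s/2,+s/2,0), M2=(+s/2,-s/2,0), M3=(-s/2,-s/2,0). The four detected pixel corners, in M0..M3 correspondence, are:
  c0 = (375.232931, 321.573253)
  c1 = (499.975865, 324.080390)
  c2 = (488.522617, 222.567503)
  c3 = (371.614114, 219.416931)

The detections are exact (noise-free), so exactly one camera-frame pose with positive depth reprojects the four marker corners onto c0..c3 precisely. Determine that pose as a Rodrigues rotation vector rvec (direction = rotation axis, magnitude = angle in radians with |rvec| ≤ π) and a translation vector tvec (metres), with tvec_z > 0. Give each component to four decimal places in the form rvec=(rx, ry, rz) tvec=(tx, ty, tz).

Intrinsics K: fx=751.8, fy=680.8, cx=310.5, cy=259.5
Marker side s = 0.083 m; corners in marker frame (Z=0):
  M0 = (-0.0415, +0.0415, 0)
  M1 = (+0.0415, +0.0415, 0)
  M2 = (+0.0415, -0.0415, 0)
  M3 = (-0.0415, -0.0415, 0)
Detected image corners:
  c0 = (375.232931, 321.573253) px
  c1 = (499.975865, 324.080390) px
  c2 = (488.522617, 222.567503) px
  c3 = (371.614114, 219.416931) px
Planar DLT: solve 8×8 A·h = b for H (H[2,2]=1):
  H  [+1496.70404 -250.58320 +433.95896]
  H  [+60.85548 +1012.82572 +270.25160]
  H  [+0.09800 -0.78733 +1.00000]
B = K⁻¹H; ‖b₁‖=1.953507, ‖b₂‖=1.953507; λ = 2/(‖b₁‖+‖b₂‖) = 0.511900, sign → tz>0 ⇒ λ=+0.511900
r₁ = λ·B[:,0] = (+0.99839,+0.02664,+0.05016); r₂ = λ·B[:,1] = (-0.00417,+0.91518,-0.40303)
r₃ = r₁×r₂ = (-0.05664,+0.40217,+0.91381); SVD([r₁ r₂ r₃]) → R = UVᵀ:
  R  [+0.99839 -0.00417 -0.05664]
  R  [+0.02664 +0.91518 +0.40217]
  R  [+0.05016 -0.40303 +0.91381]
t = (+0.08406, +0.00808, +0.51190) m
tr R = 2.827372; θ = arccos((tr R − 1)/2) = 0.418533 rad = 23.980°
axis k = ((R−Rᵀ)₃₂, (R−Rᵀ)₁₃, (R−Rᵀ)₂₁) / (2 sinθ) = (-0.990605, -0.131402, +0.037895)
rvec = θ·k = (-0.414601, -0.054996, +0.015860)

rvec=(-0.4146, -0.0550, 0.0159) tvec=(0.0841, 0.0081, 0.5119)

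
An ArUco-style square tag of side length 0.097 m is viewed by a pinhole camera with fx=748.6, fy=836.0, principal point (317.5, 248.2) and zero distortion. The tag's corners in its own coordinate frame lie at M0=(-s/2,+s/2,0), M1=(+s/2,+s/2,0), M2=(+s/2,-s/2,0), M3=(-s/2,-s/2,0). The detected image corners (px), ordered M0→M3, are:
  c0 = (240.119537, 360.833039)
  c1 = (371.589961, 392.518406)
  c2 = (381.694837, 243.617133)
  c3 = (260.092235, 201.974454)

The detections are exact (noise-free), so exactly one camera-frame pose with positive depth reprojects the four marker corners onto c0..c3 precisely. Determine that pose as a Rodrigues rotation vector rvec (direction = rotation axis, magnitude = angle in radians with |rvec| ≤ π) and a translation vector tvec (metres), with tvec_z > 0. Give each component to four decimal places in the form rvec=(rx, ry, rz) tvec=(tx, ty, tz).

Intrinsics K: fx=748.6, fy=836.0, cx=317.5, cy=248.2
Marker side s = 0.097 m; corners in marker frame (Z=0):
  M0 = (-0.0485, +0.0485, 0)
  M1 = (+0.0485, +0.0485, 0)
  M2 = (+0.0485, -0.0485, 0)
  M3 = (-0.0485, -0.0485, 0)
Detected image corners:
  c0 = (240.119537, 360.833039) px
  c1 = (371.589961, 392.518406) px
  c2 = (381.694837, 243.617133) px
  c3 = (260.092235, 201.974454) px
Planar DLT: solve 8×8 A·h = b for H (H[2,2]=1):
  H  [+1564.43064 -373.81977 +316.19337]
  H  [+630.01478 +1373.08300 +297.84844]
  H  [+0.83501 -0.70472 +1.00000]
B = K⁻¹H; ‖b₁‖=1.991354, ‖b₂‖=1.991354; λ = 2/(‖b₁‖+‖b₂‖) = 0.502171, sign → tz>0 ⇒ λ=+0.502171
r₁ = λ·B[:,0] = (+0.87160,+0.25395,+0.41932); r₂ = λ·B[:,1] = (-0.10067,+0.92985,-0.35389)
r₃ = r₁×r₂ = (-0.47977,+0.26624,+0.83602); SVD([r₁ r₂ r₃]) → R = UVᵀ:
  R  [+0.87160 -0.10067 -0.47977]
  R  [+0.25395 +0.92985 +0.26624]
  R  [+0.41932 -0.35389 +0.83602]
t = (-0.00088, +0.02982, +0.50217) m
tr R = 2.637477; θ = arccos((tr R − 1)/2) = 0.611586 rad = 35.041°
axis k = ((R−Rᵀ)₃₂, (R−Rᵀ)₁₃, (R−Rᵀ)₂₁) / (2 sinθ) = (-0.540023, -0.782950, +0.308812)
rvec = θ·k = (-0.330270, -0.478841, +0.188865)

rvec=(-0.3303, -0.4788, 0.1889) tvec=(-0.0009, 0.0298, 0.5022)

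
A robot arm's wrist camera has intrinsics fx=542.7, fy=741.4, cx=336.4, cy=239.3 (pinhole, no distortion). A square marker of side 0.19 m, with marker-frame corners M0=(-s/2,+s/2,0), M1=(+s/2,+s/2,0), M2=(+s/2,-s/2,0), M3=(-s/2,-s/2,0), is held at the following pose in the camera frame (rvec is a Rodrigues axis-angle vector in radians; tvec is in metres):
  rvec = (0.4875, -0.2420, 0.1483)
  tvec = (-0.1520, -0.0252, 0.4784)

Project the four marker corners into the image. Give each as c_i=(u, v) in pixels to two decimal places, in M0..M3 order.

Intrinsics K: fx=542.7, fy=741.4, cx=336.4, cy=239.3
Marker side s = 0.19 m; corners in marker frame (Z=0):
  M0 = (-0.0950, +0.0950, 0)
  M1 = (+0.0950, +0.0950, 0)
  M2 = (+0.0950, -0.0950, 0)
  M3 = (-0.0950, -0.0950, 0)
rvec = (0.4875, -0.2420, 0.1483), |rvec| = θ = 0.56410 rad = 32.321°
Rodrigues: sinθ=0.53466, 1−cosθ=0.15493; R = I + sinθ·[k]× + (1−cosθ)·[k]×²:
    [+0.96078 -0.19800 -0.19417]
    [+0.08312 +0.87358 -0.47953]
    [+0.26457 +0.44458 +0.85578]
t = (-0.1520, -0.0252, 0.4784) m
M0: Pc = R·M0+t = (-0.26208, +0.04989, +0.49550); u = 542.7·(-0.26208)/0.49550 + 336.4 = 49.3514, v = 741.4·(+0.04989)/0.49550 + 239.3 = 313.9545
M1: Pc = R·M1+t = (-0.07954, +0.06569, +0.54577); u = 542.7·(-0.07954)/0.54577 + 336.4 = 257.3113, v = 741.4·(+0.06569)/0.54577 + 239.3 = 328.5320
M2: Pc = R·M2+t = (-0.04192, -0.10029, +0.46130); u = 542.7·(-0.04192)/0.46130 + 336.4 = 287.0873, v = 741.4·(-0.10029)/0.46130 + 239.3 = 78.1075
M3: Pc = R·M3+t = (-0.22446, -0.11609, +0.41103); u = 542.7·(-0.22446)/0.41103 + 336.4 = 40.0315, v = 741.4·(-0.11609)/0.41103 + 239.3 = 29.9080

c0=(49.35, 313.95) c1=(257.31, 328.53) c2=(287.09, 78.11) c3=(40.03, 29.91)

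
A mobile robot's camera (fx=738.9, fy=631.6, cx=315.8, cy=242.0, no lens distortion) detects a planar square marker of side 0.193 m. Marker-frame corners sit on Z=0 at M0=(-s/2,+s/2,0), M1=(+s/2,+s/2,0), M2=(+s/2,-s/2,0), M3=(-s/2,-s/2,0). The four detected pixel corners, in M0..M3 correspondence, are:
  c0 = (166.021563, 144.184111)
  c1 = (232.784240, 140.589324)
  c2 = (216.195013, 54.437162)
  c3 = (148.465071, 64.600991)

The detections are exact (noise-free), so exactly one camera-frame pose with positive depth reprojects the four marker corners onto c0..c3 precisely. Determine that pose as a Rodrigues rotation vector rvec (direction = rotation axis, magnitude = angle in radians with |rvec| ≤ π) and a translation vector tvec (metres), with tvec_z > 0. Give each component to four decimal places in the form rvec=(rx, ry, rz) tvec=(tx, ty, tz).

Intrinsics K: fx=738.9, fy=631.6, cx=315.8, cy=242.0
Marker side s = 0.193 m; corners in marker frame (Z=0):
  M0 = (-0.0965, +0.0965, 0)
  M1 = (+0.0965, +0.0965, 0)
  M2 = (+0.0965, -0.0965, 0)
  M3 = (-0.0965, -0.0965, 0)
Detected image corners:
  c0 = (166.021563, 144.184111) px
  c1 = (232.784240, 140.589324) px
  c2 = (216.195013, 54.437162) px
  c3 = (148.465071, 64.600991) px
Planar DLT: solve 8×8 A·h = b for H (H[2,2]=1):
  H  [+272.76364 +121.98006 +189.72522]
  H  [-75.35361 +446.39386 +101.78458]
  H  [-0.39620 +0.17512 +1.00000]
B = K⁻¹H; ‖b₁‖=0.669318, ‖b₂‖=0.669318; λ = 2/(‖b₁‖+‖b₂‖) = 1.494057, sign → tz>0 ⇒ λ=+1.494057
r₁ = λ·B[:,0] = (+0.80452,+0.04855,-0.59194); r₂ = λ·B[:,1] = (+0.13482,+0.95570,+0.26163)
r₃ = r₁×r₂ = (+0.57842,-0.29030,+0.76234); SVD([r₁ r₂ r₃]) → R = UVᵀ:
  R  [+0.80452 +0.13482 +0.57842]
  R  [+0.04855 +0.95570 -0.29030]
  R  [-0.59194 +0.26163 +0.76234]
t = (-0.25492, -0.33168, +1.49406) m
tr R = 2.522559; θ = arccos((tr R − 1)/2) = 0.705513 rad = 40.423°
axis k = ((R−Rᵀ)₃₂, (R−Rᵀ)₁₃, (R−Rᵀ)₂₁) / (2 sinθ) = (+0.425594, +0.902466, -0.066523)
rvec = θ·k = (+0.300262, +0.636701, -0.046933)

rvec=(0.3003, 0.6367, -0.0469) tvec=(-0.2549, -0.3317, 1.4941)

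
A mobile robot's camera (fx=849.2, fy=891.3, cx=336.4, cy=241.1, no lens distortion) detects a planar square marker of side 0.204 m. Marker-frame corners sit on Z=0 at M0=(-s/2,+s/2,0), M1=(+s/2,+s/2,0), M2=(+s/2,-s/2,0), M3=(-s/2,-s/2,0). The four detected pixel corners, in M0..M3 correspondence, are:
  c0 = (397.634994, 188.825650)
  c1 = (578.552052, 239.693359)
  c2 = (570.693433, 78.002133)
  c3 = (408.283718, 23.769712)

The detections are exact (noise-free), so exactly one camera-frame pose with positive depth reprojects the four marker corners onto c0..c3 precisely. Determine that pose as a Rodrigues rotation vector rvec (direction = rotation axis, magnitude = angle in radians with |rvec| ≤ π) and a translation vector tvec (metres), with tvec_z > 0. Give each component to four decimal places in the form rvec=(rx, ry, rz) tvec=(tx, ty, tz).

Intrinsics K: fx=849.2, fy=891.3, cx=336.4, cy=241.1
Marker side s = 0.204 m; corners in marker frame (Z=0):
  M0 = (-0.1020, +0.1020, 0)
  M1 = (+0.1020, +0.1020, 0)
  M2 = (+0.1020, -0.1020, 0)
  M3 = (-0.1020, -0.1020, 0)
Detected image corners:
  c0 = (397.634994, 188.825650) px
  c1 = (578.552052, 239.693359) px
  c2 = (570.693433, 78.002133) px
  c3 = (408.283718, 23.769712) px
Planar DLT: solve 8×8 A·h = b for H (H[2,2]=1):
  H  [+971.14406 -262.83552 +491.19442]
  H  [+293.86780 +730.85146 +128.91187]
  H  [+0.27024 -0.52629 +1.00000]
B = K⁻¹H; ‖b₁‖=1.101501, ‖b₂‖=1.101501; λ = 2/(‖b₁‖+‖b₂‖) = 0.907852, sign → tz>0 ⇒ λ=+0.907852
r₁ = λ·B[:,0] = (+0.94103,+0.23296,+0.24534); r₂ = λ·B[:,1] = (-0.09172,+0.87367,-0.47780)
r₃ = r₁×r₂ = (-0.32565,+0.42712,+0.84352); SVD([r₁ r₂ r₃]) → R = UVᵀ:
  R  [+0.94103 -0.09172 -0.32565]
  R  [+0.23296 +0.87367 +0.42712]
  R  [+0.24534 -0.47780 +0.84352]
t = (+0.16549, -0.11427, +0.90785) m
tr R = 2.658216; θ = arccos((tr R − 1)/2) = 0.593286 rad = 33.993°
axis k = ((R−Rᵀ)₃₂, (R−Rᵀ)₁₃, (R−Rᵀ)₂₁) / (2 sinθ) = (-0.809278, -0.510647, +0.290362)
rvec = θ·k = (-0.480133, -0.302960, +0.172267)

rvec=(-0.4801, -0.3030, 0.1723) tvec=(0.1655, -0.1143, 0.9079)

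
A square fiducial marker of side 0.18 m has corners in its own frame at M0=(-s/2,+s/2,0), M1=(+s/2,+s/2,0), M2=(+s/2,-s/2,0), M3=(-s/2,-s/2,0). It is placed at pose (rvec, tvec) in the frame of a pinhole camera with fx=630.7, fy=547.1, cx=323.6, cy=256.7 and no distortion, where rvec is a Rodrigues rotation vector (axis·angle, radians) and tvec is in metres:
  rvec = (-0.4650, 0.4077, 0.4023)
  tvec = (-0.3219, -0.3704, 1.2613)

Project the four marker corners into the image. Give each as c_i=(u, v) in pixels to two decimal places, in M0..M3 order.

Intrinsics K: fx=630.7, fy=547.1, cx=323.6, cy=256.7
Marker side s = 0.18 m; corners in marker frame (Z=0):
  M0 = (-0.0900, +0.0900, 0)
  M1 = (+0.0900, +0.0900, 0)
  M2 = (+0.0900, -0.0900, 0)
  M3 = (-0.0900, -0.0900, 0)
rvec = (-0.4650, 0.4077, 0.4023), |rvec| = θ = 0.73776 rad = 42.271°
Rodrigues: sinθ=0.67263, 1−cosθ=0.26002; R = I + sinθ·[k]× + (1−cosθ)·[k]×²:
    [+0.84327 -0.45735 +0.28234]
    [+0.27622 +0.81938 +0.50231]
    [-0.46108 -0.34559 +0.81730]
t = (-0.3219, -0.3704, 1.2613) m
M0: Pc = R·M0+t = (-0.43896, -0.32151, +1.27169); u = 630.7·(-0.43896)/1.27169 + 323.6 = 105.8983, v = 547.1·(-0.32151)/1.27169 + 256.7 = 118.3798
M1: Pc = R·M1+t = (-0.28717, -0.27180, +1.18870); u = 630.7·(-0.28717)/1.18870 + 323.6 = 171.2349, v = 547.1·(-0.27180)/1.18870 + 256.7 = 131.6058
M2: Pc = R·M2+t = (-0.20484, -0.41929, +1.25091); u = 630.7·(-0.20484)/1.25091 + 323.6 = 220.3191, v = 547.1·(-0.41929)/1.25091 + 256.7 = 73.3203
M3: Pc = R·M3+t = (-0.35663, -0.46900, +1.33390); u = 630.7·(-0.35663)/1.33390 + 323.6 = 154.9755, v = 547.1·(-0.46900)/1.33390 + 256.7 = 64.3377

c0=(105.90, 118.38) c1=(171.23, 131.61) c2=(220.32, 73.32) c3=(154.98, 64.34)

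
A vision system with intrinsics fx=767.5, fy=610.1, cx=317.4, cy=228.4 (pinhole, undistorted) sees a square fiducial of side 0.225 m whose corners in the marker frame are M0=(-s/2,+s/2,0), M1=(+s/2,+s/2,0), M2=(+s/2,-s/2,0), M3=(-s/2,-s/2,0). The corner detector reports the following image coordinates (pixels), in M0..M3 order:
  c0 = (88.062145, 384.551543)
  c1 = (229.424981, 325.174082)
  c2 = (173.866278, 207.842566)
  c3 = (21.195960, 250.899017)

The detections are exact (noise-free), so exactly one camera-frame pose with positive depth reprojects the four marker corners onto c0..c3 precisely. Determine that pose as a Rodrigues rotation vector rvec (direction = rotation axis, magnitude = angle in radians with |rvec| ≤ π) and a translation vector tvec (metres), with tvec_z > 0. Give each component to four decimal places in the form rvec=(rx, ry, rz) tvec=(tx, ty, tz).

rvec=(-0.0332, -0.6867, -0.3619) tvec=(-0.2443, 0.1046, 1.0197)

Intrinsics K: fx=767.5, fy=610.1, cx=317.4, cy=228.4
Marker side s = 0.225 m; corners in marker frame (Z=0):
  M0 = (-0.1125, +0.1125, 0)
  M1 = (+0.1125, +0.1125, 0)
  M2 = (+0.1125, -0.1125, 0)
  M3 = (-0.1125, -0.1125, 0)
Detected image corners:
  c0 = (88.062145, 384.551543) px
  c1 = (229.424981, 325.174082) px
  c2 = (173.866278, 207.842566) px
  c3 = (21.195960, 250.899017) px
Planar DLT: solve 8×8 A·h = b for H (H[2,2]=1):
  H  [+731.75161 +281.40175 +133.50703]
  H  [-48.82300 +580.49957 +290.96025]
  H  [+0.61332 +0.08647 +1.00000]
B = K⁻¹H; ‖b₁‖=0.980677, ‖b₂‖=0.980677; λ = 2/(‖b₁‖+‖b₂‖) = 1.019703, sign → tz>0 ⇒ λ=+1.019703
r₁ = λ·B[:,0] = (+0.71357,-0.31573,+0.62540); r₂ = λ·B[:,1] = (+0.33741,+0.93722,+0.08818)
r₃ = r₁×r₂ = (-0.61398,+0.14810,+0.77530); SVD([r₁ r₂ r₃]) → R = UVᵀ:
  R  [+0.71357 +0.33741 -0.61398]
  R  [-0.31573 +0.93722 +0.14810]
  R  [+0.62540 +0.08818 +0.77530]
t = (-0.24432, +0.10456, +1.01970) m
tr R = 2.426096; θ = arccos((tr R − 1)/2) = 0.776960 rad = 44.517°
axis k = ((R−Rᵀ)₃₂, (R−Rᵀ)₁₃, (R−Rᵀ)₂₁) / (2 sinθ) = (-0.042732, -0.883866, -0.465784)
rvec = θ·k = (-0.033201, -0.686729, -0.361896)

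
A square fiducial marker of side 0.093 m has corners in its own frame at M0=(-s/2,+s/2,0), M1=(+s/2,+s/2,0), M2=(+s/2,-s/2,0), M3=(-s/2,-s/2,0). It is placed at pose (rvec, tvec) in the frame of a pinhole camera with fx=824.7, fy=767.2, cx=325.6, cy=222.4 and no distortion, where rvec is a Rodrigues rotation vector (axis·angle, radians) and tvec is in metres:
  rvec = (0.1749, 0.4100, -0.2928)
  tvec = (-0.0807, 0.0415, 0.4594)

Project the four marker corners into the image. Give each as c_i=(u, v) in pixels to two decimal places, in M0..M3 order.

Intrinsics K: fx=824.7, fy=767.2, cx=325.6, cy=222.4
Marker side s = 0.093 m; corners in marker frame (Z=0):
  M0 = (-0.0465, +0.0465, 0)
  M1 = (+0.0465, +0.0465, 0)
  M2 = (+0.0465, -0.0465, 0)
  M3 = (-0.0465, -0.0465, 0)
rvec = (0.1749, 0.4100, -0.2928), |rvec| = θ = 0.53331 rad = 30.557°
Rodrigues: sinθ=0.50839, 1−cosθ=0.13887; R = I + sinθ·[k]× + (1−cosθ)·[k]×²:
    [+0.87606 +0.31413 +0.36583]
    [-0.24410 +0.94320 -0.22534]
    [-0.41584 +0.10811 +0.90299]
t = (-0.0807, 0.0415, 0.4594) m
M0: Pc = R·M0+t = (-0.10683, +0.09671, +0.48376); u = 824.7·(-0.10683)/0.48376 + 325.6 = 143.4808, v = 767.2·(+0.09671)/0.48376 + 222.4 = 375.7719
M1: Pc = R·M1+t = (-0.02536, +0.07401, +0.44509); u = 824.7·(-0.02536)/0.44509 + 325.6 = 278.6183, v = 767.2·(+0.07401)/0.44509 + 222.4 = 349.9675
M2: Pc = R·M2+t = (-0.05457, -0.01371, +0.43504); u = 824.7·(-0.05457)/0.43504 + 325.6 = 222.1513, v = 767.2·(-0.01371)/0.43504 + 222.4 = 198.2223
M3: Pc = R·M3+t = (-0.13604, +0.00899, +0.47371); u = 824.7·(-0.13604)/0.47371 + 325.6 = 88.7556, v = 767.2·(+0.00899)/0.47371 + 222.4 = 236.9627

c0=(143.48, 375.77) c1=(278.62, 349.97) c2=(222.15, 198.22) c3=(88.76, 236.96)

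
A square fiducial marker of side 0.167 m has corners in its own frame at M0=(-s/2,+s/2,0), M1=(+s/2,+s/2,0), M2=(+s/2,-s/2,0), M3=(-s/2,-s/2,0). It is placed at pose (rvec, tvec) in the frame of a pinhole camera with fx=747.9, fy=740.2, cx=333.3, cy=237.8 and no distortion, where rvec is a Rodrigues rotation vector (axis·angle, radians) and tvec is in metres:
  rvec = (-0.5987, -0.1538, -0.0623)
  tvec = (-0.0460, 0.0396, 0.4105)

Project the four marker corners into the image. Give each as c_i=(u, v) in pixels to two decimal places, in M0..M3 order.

Intrinsics K: fx=747.9, fy=740.2, cx=333.3, cy=237.8
Marker side s = 0.167 m; corners in marker frame (Z=0):
  M0 = (-0.0835, +0.0835, 0)
  M1 = (+0.0835, +0.0835, 0)
  M2 = (+0.0835, -0.0835, 0)
  M3 = (-0.0835, -0.0835, 0)
rvec = (-0.5987, -0.1538, -0.0623), |rvec| = θ = 0.62127 rad = 35.596°
Rodrigues: sinθ=0.58207, 1−cosθ=0.18686; R = I + sinθ·[k]× + (1−cosθ)·[k]×²:
    [+0.98667 +0.10295 -0.12604]
    [-0.01379 +0.82459 +0.56556]
    [+0.16215 -0.55628 +0.81502]
t = (-0.0460, 0.0396, 0.4105) m
M0: Pc = R·M0+t = (-0.11979, +0.10960, +0.35051); u = 747.9·(-0.11979)/0.35051 + 333.3 = 77.6970, v = 740.2·(+0.10960)/0.35051 + 237.8 = 469.2610
M1: Pc = R·M1+t = (+0.04498, +0.10730, +0.37759); u = 747.9·(+0.04498)/0.37759 + 333.3 = 422.3986, v = 740.2·(+0.10730)/0.37759 + 237.8 = 448.1467
M2: Pc = R·M2+t = (+0.02779, -0.03040, +0.47049); u = 747.9·(+0.02779)/0.47049 + 333.3 = 377.4769, v = 740.2·(-0.03040)/0.47049 + 237.8 = 189.9653
M3: Pc = R·M3+t = (-0.13698, -0.02810, +0.44341); u = 747.9·(-0.13698)/0.44341 + 333.3 = 102.2507, v = 740.2·(-0.02810)/0.44341 + 237.8 = 190.8886

c0=(77.70, 469.26) c1=(422.40, 448.15) c2=(377.48, 189.97) c3=(102.25, 190.89)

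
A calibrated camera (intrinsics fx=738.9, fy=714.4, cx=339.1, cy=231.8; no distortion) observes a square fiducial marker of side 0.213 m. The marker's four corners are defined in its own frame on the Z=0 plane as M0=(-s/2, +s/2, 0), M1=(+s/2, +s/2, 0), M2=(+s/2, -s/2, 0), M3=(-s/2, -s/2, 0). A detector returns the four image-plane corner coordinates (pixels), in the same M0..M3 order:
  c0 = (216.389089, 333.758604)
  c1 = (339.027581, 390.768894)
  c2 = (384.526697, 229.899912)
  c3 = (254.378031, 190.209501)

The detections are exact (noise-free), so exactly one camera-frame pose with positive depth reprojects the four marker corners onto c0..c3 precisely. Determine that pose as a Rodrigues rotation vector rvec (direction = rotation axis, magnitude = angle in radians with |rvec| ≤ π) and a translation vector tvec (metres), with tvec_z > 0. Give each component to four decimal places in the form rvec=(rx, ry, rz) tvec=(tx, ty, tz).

Intrinsics K: fx=738.9, fy=714.4, cx=339.1, cy=231.8
Marker side s = 0.213 m; corners in marker frame (Z=0):
  M0 = (-0.1065, +0.1065, 0)
  M1 = (+0.1065, +0.1065, 0)
  M2 = (+0.1065, -0.1065, 0)
  M3 = (-0.1065, -0.1065, 0)
Detected image corners:
  c0 = (216.389089, 333.758604) px
  c1 = (339.027581, 390.768894) px
  c2 = (384.526697, 229.899912) px
  c3 = (254.378031, 190.209501) px
Planar DLT: solve 8×8 A·h = b for H (H[2,2]=1):
  H  [+424.91290 -167.21811 +294.58013]
  H  [+66.09055 +738.70797 +285.45996]
  H  [-0.56370 +0.09279 +1.00000]
B = K⁻¹H; ‖b₁‖=1.043439, ‖b₂‖=1.043439; λ = 2/(‖b₁‖+‖b₂‖) = 0.958370, sign → tz>0 ⇒ λ=+0.958370
r₁ = λ·B[:,0] = (+0.79905,+0.26395,-0.54023); r₂ = λ·B[:,1] = (-0.25770,+0.96213,+0.08893)
r₃ = r₁×r₂ = (+0.54324,+0.06816,+0.83680); SVD([r₁ r₂ r₃]) → R = UVᵀ:
  R  [+0.79905 -0.25770 +0.54324]
  R  [+0.26395 +0.96213 +0.06816]
  R  [-0.54023 +0.08893 +0.83680]
t = (-0.05774, +0.07198, +0.95837) m
tr R = 2.597977; θ = arccos((tr R − 1)/2) = 0.645185 rad = 36.966°
axis k = ((R−Rᵀ)₃₂, (R−Rᵀ)₁₃, (R−Rᵀ)₂₁) / (2 sinθ) = (+0.017266, +0.900877, +0.433731)
rvec = θ·k = (+0.011140, +0.581232, +0.279837)

rvec=(0.0111, 0.5812, 0.2798) tvec=(-0.0577, 0.0720, 0.9584)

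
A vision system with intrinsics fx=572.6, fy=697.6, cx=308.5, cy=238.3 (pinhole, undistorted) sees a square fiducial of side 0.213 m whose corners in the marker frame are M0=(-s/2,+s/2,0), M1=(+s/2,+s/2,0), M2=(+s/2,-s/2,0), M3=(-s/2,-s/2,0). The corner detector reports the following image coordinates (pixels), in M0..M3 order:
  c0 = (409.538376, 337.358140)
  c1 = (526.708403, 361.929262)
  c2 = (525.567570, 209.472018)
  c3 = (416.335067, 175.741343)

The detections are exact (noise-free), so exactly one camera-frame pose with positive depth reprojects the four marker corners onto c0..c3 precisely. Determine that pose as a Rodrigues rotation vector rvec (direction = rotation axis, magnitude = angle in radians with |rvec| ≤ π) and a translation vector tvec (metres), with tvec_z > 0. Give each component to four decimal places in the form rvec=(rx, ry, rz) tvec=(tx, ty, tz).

rvec=(-0.2774, -0.3374, 0.1540) tvec=(0.2602, 0.0401, 0.9134)

Intrinsics K: fx=572.6, fy=697.6, cx=308.5, cy=238.3
Marker side s = 0.213 m; corners in marker frame (Z=0):
  M0 = (-0.1065, +0.1065, 0)
  M1 = (+0.1065, +0.1065, 0)
  M2 = (+0.1065, -0.1065, 0)
  M3 = (-0.1065, -0.1065, 0)
Detected image corners:
  c0 = (409.538376, 337.358140) px
  c1 = (526.708403, 361.929262) px
  c2 = (525.567570, 209.472018) px
  c3 = (416.335067, 175.741343) px
Planar DLT: solve 8×8 A·h = b for H (H[2,2]=1):
  H  [+687.36841 -163.27407 +471.59540]
  H  [+227.98659 +649.50446 +268.95956]
  H  [+0.33340 -0.32087 +1.00000]
B = K⁻¹H; ‖b₁‖=1.094779, ‖b₂‖=1.094779; λ = 2/(‖b₁‖+‖b₂‖) = 0.913426, sign → tz>0 ⇒ λ=+0.913426
r₁ = λ·B[:,0] = (+0.93243,+0.19449,+0.30454); r₂ = λ·B[:,1] = (-0.10255,+0.95057,-0.29309)
r₃ = r₁×r₂ = (-0.34649,+0.24205,+0.90629); SVD([r₁ r₂ r₃]) → R = UVᵀ:
  R  [+0.93243 -0.10255 -0.34649]
  R  [+0.19449 +0.95057 +0.24205]
  R  [+0.30454 -0.29309 +0.90629]
t = (+0.26017, +0.04015, +0.91343) m
tr R = 2.789289; θ = arccos((tr R − 1)/2) = 0.463161 rad = 26.537°
axis k = ((R−Rᵀ)₃₂, (R−Rᵀ)₁₃, (R−Rᵀ)₂₁) / (2 sinθ) = (-0.598890, -0.728575, +0.332429)
rvec = θ·k = (-0.277383, -0.337447, +0.153968)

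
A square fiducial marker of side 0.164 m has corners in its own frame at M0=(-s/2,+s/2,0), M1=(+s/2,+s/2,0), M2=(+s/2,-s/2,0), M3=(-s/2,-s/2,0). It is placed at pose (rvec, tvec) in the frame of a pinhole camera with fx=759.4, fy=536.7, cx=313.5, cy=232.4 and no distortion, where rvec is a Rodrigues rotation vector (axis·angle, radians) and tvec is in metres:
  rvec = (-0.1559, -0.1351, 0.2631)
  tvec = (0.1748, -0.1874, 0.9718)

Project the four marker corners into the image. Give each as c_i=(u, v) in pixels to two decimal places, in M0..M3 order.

c0=(374.37, 158.15) c1=(496.42, 184.02) c2=(522.29, 101.02) c3=(404.23, 74.33)

Intrinsics K: fx=759.4, fy=536.7, cx=313.5, cy=232.4
Marker side s = 0.164 m; corners in marker frame (Z=0):
  M0 = (-0.0820, +0.0820, 0)
  M1 = (+0.0820, +0.0820, 0)
  M2 = (+0.0820, -0.0820, 0)
  M3 = (-0.0820, -0.0820, 0)
rvec = (-0.1559, -0.1351, 0.2631), |rvec| = θ = 0.33433 rad = 19.156°
Rodrigues: sinθ=0.32814, 1−cosθ=0.05537; R = I + sinθ·[k]× + (1−cosθ)·[k]×²:
    [+0.95667 -0.24779 -0.15292]
    [+0.26866 +0.95367 +0.13540]
    [+0.11228 -0.17062 +0.97892]
t = (0.1748, -0.1874, 0.9718) m
M0: Pc = R·M0+t = (+0.07603, -0.13123, +0.94860); u = 759.4·(+0.07603)/0.94860 + 313.5 = 374.3688, v = 536.7·(-0.13123)/0.94860 + 232.4 = 158.1533
M1: Pc = R·M1+t = (+0.23293, -0.08717, +0.96702); u = 759.4·(+0.23293)/0.96702 + 313.5 = 496.4188, v = 536.7·(-0.08717)/0.96702 + 232.4 = 184.0207
M2: Pc = R·M2+t = (+0.27357, -0.24357, +0.99500); u = 759.4·(+0.27357)/0.99500 + 313.5 = 522.2904, v = 536.7·(-0.24357)/0.99500 + 232.4 = 101.0183
M3: Pc = R·M3+t = (+0.11667, -0.28763, +0.97658); u = 759.4·(+0.11667)/0.97658 + 313.5 = 404.2252, v = 536.7·(-0.28763)/0.97658 + 232.4 = 74.3270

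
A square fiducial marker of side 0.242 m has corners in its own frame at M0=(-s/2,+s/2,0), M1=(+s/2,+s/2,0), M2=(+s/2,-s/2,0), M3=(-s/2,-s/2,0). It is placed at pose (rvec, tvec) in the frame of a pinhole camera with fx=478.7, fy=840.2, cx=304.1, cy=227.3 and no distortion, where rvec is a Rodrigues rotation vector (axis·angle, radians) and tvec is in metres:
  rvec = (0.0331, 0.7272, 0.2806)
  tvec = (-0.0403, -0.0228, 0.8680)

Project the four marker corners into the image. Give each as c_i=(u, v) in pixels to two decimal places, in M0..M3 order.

c0=(226.68, 281.11) c1=(313.94, 358.47) c2=(350.49, 110.89) c3=(254.18, 72.87)

Intrinsics K: fx=478.7, fy=840.2, cx=304.1, cy=227.3
Marker side s = 0.242 m; corners in marker frame (Z=0):
  M0 = (-0.1210, +0.1210, 0)
  M1 = (+0.1210, +0.1210, 0)
  M2 = (+0.1210, -0.1210, 0)
  M3 = (-0.1210, -0.1210, 0)
rvec = (0.0331, 0.7272, 0.2806), |rvec| = θ = 0.78016 rad = 44.700°
Rodrigues: sinθ=0.70339, 1−cosθ=0.28920; R = I + sinθ·[k]× + (1−cosθ)·[k]×²:
    [+0.71132 -0.24155 +0.66006]
    [+0.26443 +0.96207 +0.06711]
    [-0.65123 +0.12680 +0.74821]
t = (-0.0403, -0.0228, 0.8680) m
M0: Pc = R·M0+t = (-0.15560, +0.06161, +0.96214); u = 478.7·(-0.15560)/0.96214 + 304.1 = 226.6846, v = 840.2·(+0.06161)/0.96214 + 227.3 = 281.1056
M1: Pc = R·M1+t = (+0.01654, +0.12561, +0.80454); u = 478.7·(+0.01654)/0.80454 + 304.1 = 313.9424, v = 840.2·(+0.12561)/0.80454 + 227.3 = 358.4725
M2: Pc = R·M2+t = (+0.07500, -0.10721, +0.77386); u = 478.7·(+0.07500)/0.77386 + 304.1 = 350.4927, v = 840.2·(-0.10721)/0.77386 + 227.3 = 110.8940
M3: Pc = R·M3+t = (-0.09714, -0.17121, +0.93146); u = 478.7·(-0.09714)/0.93146 + 304.1 = 254.1762, v = 840.2·(-0.17121)/0.93146 + 227.3 = 72.8675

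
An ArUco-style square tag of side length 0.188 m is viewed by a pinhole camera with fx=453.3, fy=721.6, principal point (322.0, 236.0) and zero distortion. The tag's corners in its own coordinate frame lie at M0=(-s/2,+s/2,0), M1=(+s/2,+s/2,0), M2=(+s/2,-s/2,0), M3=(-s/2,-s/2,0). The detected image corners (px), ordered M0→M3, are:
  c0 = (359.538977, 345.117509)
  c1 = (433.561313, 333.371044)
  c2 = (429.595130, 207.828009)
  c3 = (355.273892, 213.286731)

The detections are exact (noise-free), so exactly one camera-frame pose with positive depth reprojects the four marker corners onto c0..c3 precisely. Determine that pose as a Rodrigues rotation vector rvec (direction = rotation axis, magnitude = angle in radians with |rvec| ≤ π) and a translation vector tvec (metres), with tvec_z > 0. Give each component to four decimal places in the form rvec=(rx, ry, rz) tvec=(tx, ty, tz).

Intrinsics K: fx=453.3, fy=721.6, cx=322.0, cy=236.0
Marker side s = 0.188 m; corners in marker frame (Z=0):
  M0 = (-0.0940, +0.0940, 0)
  M1 = (+0.0940, +0.0940, 0)
  M2 = (+0.0940, -0.0940, 0)
  M3 = (-0.0940, -0.0940, 0)
Detected image corners:
  c0 = (359.538977, 345.117509) px
  c1 = (433.561313, 333.371044) px
  c2 = (429.595130, 207.828009) px
  c3 = (355.273892, 213.286731) px
Planar DLT: solve 8×8 A·h = b for H (H[2,2]=1):
  H  [+497.24223 +24.62906 +395.40133]
  H  [+25.80508 +686.01664 +274.83782]
  H  [+0.26036 +0.00699 +1.00000]
B = K⁻¹H; ‖b₁‖=0.949712, ‖b₂‖=0.949712; λ = 2/(‖b₁‖+‖b₂‖) = 1.052950, sign → tz>0 ⇒ λ=+1.052950
r₁ = λ·B[:,0] = (+0.96028,-0.05201,+0.27415); r₂ = λ·B[:,1] = (+0.05198,+0.99862,+0.00736)
r₃ = r₁×r₂ = (-0.27416,+0.00719,+0.96166); SVD([r₁ r₂ r₃]) → R = UVᵀ:
  R  [+0.96028 +0.05198 -0.27416]
  R  [-0.05201 +0.99862 +0.00719]
  R  [+0.27415 +0.00736 +0.96166]
t = (+0.17050, +0.05667, +1.05295) m
tr R = 2.920559; θ = arccos((tr R − 1)/2) = 0.282795 rad = 16.203°
axis k = ((R−Rᵀ)₃₂, (R−Rᵀ)₁₃, (R−Rᵀ)₂₁) / (2 sinθ) = (+0.000311, -0.982486, -0.186334)
rvec = θ·k = (+0.000088, -0.277842, -0.052694)

rvec=(0.0001, -0.2778, -0.0527) tvec=(0.1705, 0.0567, 1.0530)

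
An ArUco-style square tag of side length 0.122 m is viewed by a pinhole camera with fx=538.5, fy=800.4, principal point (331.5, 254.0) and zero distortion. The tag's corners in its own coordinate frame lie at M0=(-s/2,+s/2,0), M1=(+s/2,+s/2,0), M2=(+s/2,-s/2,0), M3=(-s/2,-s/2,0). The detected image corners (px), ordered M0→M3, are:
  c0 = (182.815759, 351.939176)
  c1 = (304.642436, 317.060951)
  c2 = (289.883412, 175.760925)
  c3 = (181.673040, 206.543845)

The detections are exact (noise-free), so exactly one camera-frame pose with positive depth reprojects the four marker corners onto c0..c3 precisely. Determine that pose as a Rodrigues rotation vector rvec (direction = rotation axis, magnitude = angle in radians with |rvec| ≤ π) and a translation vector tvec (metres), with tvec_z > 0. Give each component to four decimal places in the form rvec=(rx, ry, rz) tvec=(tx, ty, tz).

rvec=(-0.5780, 0.0486, -0.1864) tvec=(-0.0962, 0.0032, 0.5635)

Intrinsics K: fx=538.5, fy=800.4, cx=331.5, cy=254.0
Marker side s = 0.122 m; corners in marker frame (Z=0):
  M0 = (-0.0610, +0.0610, 0)
  M1 = (+0.0610, +0.0610, 0)
  M2 = (+0.0610, -0.0610, 0)
  M3 = (-0.0610, -0.0610, 0)
Detected image corners:
  c0 = (182.815759, 351.939176) px
  c1 = (304.642436, 317.060951) px
  c2 = (289.883412, 175.760925) px
  c3 = (181.673040, 206.543845) px
Planar DLT: solve 8×8 A·h = b for H (H[2,2]=1):
  H  [+942.28545 -167.63033 +239.55936]
  H  [-265.02110 +919.72018 +258.56841]
  H  [+0.01175 -0.97117 +1.00000]
B = K⁻¹H; ‖b₁‖=1.774518, ‖b₂‖=1.774518; λ = 2/(‖b₁‖+‖b₂‖) = 0.563533, sign → tz>0 ⇒ λ=+0.563533
r₁ = λ·B[:,0] = (+0.98201,-0.18869,+0.00662); r₂ = λ·B[:,1] = (+0.16149,+0.82122,-0.54729)
r₃ = r₁×r₂ = (+0.09783,+0.53851,+0.83692); SVD([r₁ r₂ r₃]) → R = UVᵀ:
  R  [+0.98201 +0.16149 +0.09783]
  R  [-0.18869 +0.82122 +0.53851]
  R  [+0.00662 -0.54729 +0.83692]
t = (-0.09621, +0.00322, +0.56353) m
tr R = 2.640152; θ = arccos((tr R − 1)/2) = 0.609253 rad = 34.908°
axis k = ((R−Rᵀ)₃₂, (R−Rᵀ)₁₃, (R−Rᵀ)₂₁) / (2 sinθ) = (-0.948702, +0.079695, -0.305964)
rvec = θ·k = (-0.577999, +0.048555, -0.186409)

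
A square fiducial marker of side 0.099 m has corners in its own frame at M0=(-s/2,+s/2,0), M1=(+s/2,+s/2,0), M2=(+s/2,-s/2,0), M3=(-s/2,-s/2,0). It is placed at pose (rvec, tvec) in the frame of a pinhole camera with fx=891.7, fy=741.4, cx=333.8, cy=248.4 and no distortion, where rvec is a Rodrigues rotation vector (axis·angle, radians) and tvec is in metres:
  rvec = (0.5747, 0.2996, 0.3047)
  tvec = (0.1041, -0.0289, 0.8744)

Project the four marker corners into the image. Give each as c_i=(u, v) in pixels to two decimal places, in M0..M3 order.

c0=(381.89, 242.43) c1=(473.09, 272.04) c2=(503.26, 203.69) c3=(405.37, 173.64)

Intrinsics K: fx=891.7, fy=741.4, cx=333.8, cy=248.4
Marker side s = 0.099 m; corners in marker frame (Z=0):
  M0 = (-0.0495, +0.0495, 0)
  M1 = (+0.0495, +0.0495, 0)
  M2 = (+0.0495, -0.0495, 0)
  M3 = (-0.0495, -0.0495, 0)
rvec = (0.5747, 0.2996, 0.3047), |rvec| = θ = 0.71616 rad = 41.033°
Rodrigues: sinθ=0.65649, 1−cosθ=0.24567; R = I + sinθ·[k]× + (1−cosθ)·[k]×²:
    [+0.91253 -0.19684 +0.35852]
    [+0.36179 +0.79733 -0.48309]
    [-0.19076 +0.57055 +0.79880]
t = (0.1041, -0.0289, 0.8744) m
M0: Pc = R·M0+t = (+0.04919, -0.00734, +0.91208); u = 891.7·(+0.04919)/0.91208 + 333.8 = 381.8866, v = 741.4·(-0.00734)/0.91208 + 248.4 = 242.4330
M1: Pc = R·M1+t = (+0.13953, +0.02848, +0.89320); u = 891.7·(+0.13953)/0.89320 + 333.8 = 473.0926, v = 741.4·(+0.02848)/0.89320 + 248.4 = 272.0367
M2: Pc = R·M2+t = (+0.15901, -0.05046, +0.83672); u = 891.7·(+0.15901)/0.83672 + 333.8 = 503.2637, v = 741.4·(-0.05046)/0.83672 + 248.4 = 203.6888
M3: Pc = R·M3+t = (+0.06867, -0.08628, +0.85560); u = 891.7·(+0.06867)/0.85560 + 333.8 = 405.3706, v = 741.4·(-0.08628)/0.85560 + 248.4 = 173.6395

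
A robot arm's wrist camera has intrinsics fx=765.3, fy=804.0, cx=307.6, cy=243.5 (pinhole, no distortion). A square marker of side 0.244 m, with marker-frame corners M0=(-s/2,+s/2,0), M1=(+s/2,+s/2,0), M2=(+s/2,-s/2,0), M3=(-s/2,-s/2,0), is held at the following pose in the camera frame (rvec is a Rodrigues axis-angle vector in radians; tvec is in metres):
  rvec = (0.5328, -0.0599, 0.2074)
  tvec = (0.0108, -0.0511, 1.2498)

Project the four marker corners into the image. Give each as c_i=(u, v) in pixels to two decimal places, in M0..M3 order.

c0=(228.38, 261.76) c1=(367.83, 288.16) c2=(406.79, 155.47) c3=(253.82, 123.31)

Intrinsics K: fx=765.3, fy=804.0, cx=307.6, cy=243.5
Marker side s = 0.244 m; corners in marker frame (Z=0):
  M0 = (-0.1220, +0.1220, 0)
  M1 = (+0.1220, +0.1220, 0)
  M2 = (+0.1220, -0.1220, 0)
  M3 = (-0.1220, -0.1220, 0)
rvec = (0.5328, -0.0599, 0.2074), |rvec| = θ = 0.57487 rad = 32.938°
Rodrigues: sinθ=0.54373, 1−cosθ=0.16074; R = I + sinθ·[k]× + (1−cosθ)·[k]×²:
    [+0.97733 -0.21169 -0.00291]
    [+0.18064 +0.84101 -0.50998]
    [+0.11040 +0.49789 +0.86018]
t = (0.0108, -0.0511, 1.2498) m
M0: Pc = R·M0+t = (-0.13426, +0.02946, +1.29707); u = 765.3·(-0.13426)/1.29707 + 307.6 = 228.3836, v = 804.0·(+0.02946)/1.29707 + 243.5 = 261.7638
M1: Pc = R·M1+t = (+0.10421, +0.07354, +1.32401); u = 765.3·(+0.10421)/1.32401 + 307.6 = 367.8344, v = 804.0·(+0.07354)/1.32401 + 243.5 = 288.1574
M2: Pc = R·M2+t = (+0.15586, -0.13166, +1.20253); u = 765.3·(+0.15586)/1.20253 + 307.6 = 406.7912, v = 804.0·(-0.13166)/1.20253 + 243.5 = 155.4700
M3: Pc = R·M3+t = (-0.08261, -0.17574, +1.17559); u = 765.3·(-0.08261)/1.17559 + 307.6 = 253.8222, v = 804.0·(-0.17574)/1.17559 + 243.5 = 123.3084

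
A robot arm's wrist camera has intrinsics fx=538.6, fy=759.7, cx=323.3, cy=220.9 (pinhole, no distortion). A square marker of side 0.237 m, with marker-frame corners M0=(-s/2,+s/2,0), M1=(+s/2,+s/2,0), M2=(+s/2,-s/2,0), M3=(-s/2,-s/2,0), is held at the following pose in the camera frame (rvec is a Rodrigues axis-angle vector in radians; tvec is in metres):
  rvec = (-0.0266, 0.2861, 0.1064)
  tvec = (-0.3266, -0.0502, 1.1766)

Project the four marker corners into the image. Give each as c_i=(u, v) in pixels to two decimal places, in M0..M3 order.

Intrinsics K: fx=538.6, fy=759.7, cx=323.3, cy=220.9
Marker side s = 0.237 m; corners in marker frame (Z=0):
  M0 = (-0.1185, +0.1185, 0)
  M1 = (+0.1185, +0.1185, 0)
  M2 = (+0.1185, -0.1185, 0)
  M3 = (-0.1185, -0.1185, 0)
rvec = (-0.0266, 0.2861, 0.1064), |rvec| = θ = 0.30640 rad = 17.555°
Rodrigues: sinθ=0.30163, 1−cosθ=0.04657; R = I + sinθ·[k]× + (1−cosθ)·[k]×²:
    [+0.95378 -0.10852 +0.28024]
    [+0.10097 +0.99403 +0.04129]
    [-0.28305 -0.01108 +0.95904]
t = (-0.3266, -0.0502, 1.1766) m
M0: Pc = R·M0+t = (-0.45248, +0.05563, +1.20883); u = 538.6·(-0.45248)/1.20883 + 323.3 = 121.6941, v = 759.7·(+0.05563)/1.20883 + 220.9 = 255.8601
M1: Pc = R·M1+t = (-0.22644, +0.07956, +1.14175); u = 538.6·(-0.22644)/1.14175 + 323.3 = 216.4820, v = 759.7·(+0.07956)/1.14175 + 220.9 = 273.8364
M2: Pc = R·M2+t = (-0.20072, -0.15603, +1.14437); u = 538.6·(-0.20072)/1.14437 + 323.3 = 228.8318, v = 759.7·(-0.15603)/1.14437 + 220.9 = 117.3195
M3: Pc = R·M3+t = (-0.42676, -0.17996, +1.21145); u = 538.6·(-0.42676)/1.21145 + 323.3 = 133.5656, v = 759.7·(-0.17996)/1.21145 + 220.9 = 108.0491

c0=(121.69, 255.86) c1=(216.48, 273.84) c2=(228.83, 117.32) c3=(133.57, 108.05)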